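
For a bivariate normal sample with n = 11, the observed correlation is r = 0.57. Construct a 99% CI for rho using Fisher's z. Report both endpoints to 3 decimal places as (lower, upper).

Fisher z: z_r = atanh(r) = ½·ln((1+0.57)/(1−0.57)) = 0.647523
SE(z) = 1/√(n−3) = 1/√8 = 0.353553
99% ⇒ z* = 2.576; margin = 2.576·0.353553 = 0.910753
CI on z-scale: (-0.263230, 1.558276)
Back-transform: tanh(-0.263230) = -0.257314, tanh(1.558276) = 0.915141

(-0.257, 0.915)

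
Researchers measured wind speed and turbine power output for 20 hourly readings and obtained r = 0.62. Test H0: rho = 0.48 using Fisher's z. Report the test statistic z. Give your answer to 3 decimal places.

0.833

z_r = atanh(0.62) = 0.725005,  z_0 = atanh(0.48) = 0.522984
SE = 1/√(n−3) = 1/√17 = 0.242536
z = (z_r − z_0)/SE = (0.725005 − 0.522984) / 0.242536 = 0.202021 / 0.242536 = 0.833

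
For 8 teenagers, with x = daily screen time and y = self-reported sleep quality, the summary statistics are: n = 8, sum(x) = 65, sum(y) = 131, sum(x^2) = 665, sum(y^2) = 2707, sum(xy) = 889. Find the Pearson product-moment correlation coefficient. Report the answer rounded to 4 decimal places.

-0.6324

S_xy = nΣxy − ΣxΣy = 8·889 − 65·131 = 7112 − 8515 = -1403
S_xx = nΣx² − (Σx)² = 8·665 − 65² = 5320 − 4225 = 1095
S_yy = nΣy² − (Σy)² = 8·2707 − 131² = 21656 − 17161 = 4495
r = S_xy / √(S_xx·S_yy) = -1403 / √(1095·4495) = -1403 / √4922025 = -1403 / 2218.5637 = -0.6324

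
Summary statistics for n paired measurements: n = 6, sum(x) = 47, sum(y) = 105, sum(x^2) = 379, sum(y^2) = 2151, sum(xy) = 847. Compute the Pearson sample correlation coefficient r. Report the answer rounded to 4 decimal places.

S_xy = nΣxy − ΣxΣy = 6·847 − 47·105 = 5082 − 4935 = 147
S_xx = nΣx² − (Σx)² = 6·379 − 47² = 2274 − 2209 = 65
S_yy = nΣy² − (Σy)² = 6·2151 − 105² = 12906 − 11025 = 1881
r = S_xy / √(S_xx·S_yy) = 147 / √(65·1881) = 147 / √122265 = 147 / 349.6641 = 0.4204

0.4204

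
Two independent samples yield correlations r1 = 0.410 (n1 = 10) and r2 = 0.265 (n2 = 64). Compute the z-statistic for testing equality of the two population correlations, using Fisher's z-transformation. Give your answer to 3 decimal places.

z1 = atanh(0.410) = 0.435611,  z2 = atanh(0.265) = 0.271478
SE = √(1/(n1−3) + 1/(n2−3)) = √(1/7 + 1/61) = √(0.1428571 + 0.0163934) = √0.1592505 = 0.399062
z = (z1 − z2)/SE = (0.435611 − 0.271478) / 0.399062 = 0.164133 / 0.399062 = 0.411

0.411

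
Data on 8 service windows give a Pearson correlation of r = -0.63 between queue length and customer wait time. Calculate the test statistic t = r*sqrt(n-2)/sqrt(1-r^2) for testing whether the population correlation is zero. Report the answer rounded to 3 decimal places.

-1.987

t = r·√(n−2) / √(1−r²) with r = -0.63, n = 8
  = -0.63·√6 / √(1 − 0.3969)
  = -0.63·2.449490 / 0.776595
  = -1.543179 / 0.776595 = -1.987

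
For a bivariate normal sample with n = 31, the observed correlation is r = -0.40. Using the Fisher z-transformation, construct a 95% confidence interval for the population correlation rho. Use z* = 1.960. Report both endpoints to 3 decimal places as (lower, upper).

z_r = atanh(-0.40) = -0.423649;  SE = 1/√(n−3) = 1/√28 = 0.188982
z-limits: -0.423649 ± 1.960·0.188982 = -0.423649 ± 0.370405 = [-0.794054, -0.053244]
ρ-limits: (tanh -0.794054, tanh -0.053244) = (-0.661, -0.053)

(-0.661, -0.053)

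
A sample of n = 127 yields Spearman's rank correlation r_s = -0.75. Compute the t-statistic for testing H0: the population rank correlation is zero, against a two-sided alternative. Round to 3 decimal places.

-12.677

t = r_s·√(n−2) / √(1−r_s²) with r_s = -0.75, n = 127
  = -0.75·√125 / √(1 − 0.5625)
  = -0.75·11.180340 / 0.661438
  = -8.385255 / 0.661438 = -12.677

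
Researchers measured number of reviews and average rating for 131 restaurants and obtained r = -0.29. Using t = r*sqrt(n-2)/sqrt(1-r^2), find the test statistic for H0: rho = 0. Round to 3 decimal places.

-3.442

1 − r² = 1 − 0.0841 = 0.9159;  √(1−r²) = 0.957027
√(n−2) = √129 = 11.357817
t = r·√(n−2)/√(1−r²) = -0.29 · 11.357817 / 0.957027 = -3.442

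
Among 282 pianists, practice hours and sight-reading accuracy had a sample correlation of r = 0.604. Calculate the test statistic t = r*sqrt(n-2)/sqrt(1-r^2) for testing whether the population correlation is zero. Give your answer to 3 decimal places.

t = r·√(n−2) / √(1−r²) with r = 0.604, n = 282
  = 0.604·√280 / √(1 − 0.364816)
  = 0.604·16.733201 / 0.796984
  = 10.106853 / 0.796984 = 12.681

12.681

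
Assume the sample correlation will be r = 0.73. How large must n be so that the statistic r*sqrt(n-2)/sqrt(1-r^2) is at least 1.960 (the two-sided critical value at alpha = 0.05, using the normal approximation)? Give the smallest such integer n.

Need r·√(n−2)/√(1−r²) ≥ 1.960
√(n−2) ≥ 1.960·√(1−0.5329) / 0.73 = 1.960·0.683447 / 0.73 = 1.8350
n−2 ≥ 3.3672  ⇒  n ≥ 5.3672
Smallest integer n = 6

6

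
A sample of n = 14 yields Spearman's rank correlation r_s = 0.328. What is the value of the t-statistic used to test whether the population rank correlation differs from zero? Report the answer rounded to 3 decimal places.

t = r_s·√(n−2) / √(1−r_s²) with r_s = 0.328, n = 14
  = 0.328·√12 / √(1 − 0.107584)
  = 0.328·3.464102 / 0.944678
  = 1.136225 / 0.944678 = 1.203

1.203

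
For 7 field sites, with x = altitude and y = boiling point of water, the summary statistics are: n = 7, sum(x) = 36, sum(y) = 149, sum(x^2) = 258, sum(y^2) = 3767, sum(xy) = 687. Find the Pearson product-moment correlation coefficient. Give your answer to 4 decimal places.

S_xy = nΣxy − ΣxΣy = 7·687 − 36·149 = 4809 − 5364 = -555
S_xx = nΣx² − (Σx)² = 7·258 − 36² = 1806 − 1296 = 510
S_yy = nΣy² − (Σy)² = 7·3767 − 149² = 26369 − 22201 = 4168
r = S_xy / √(S_xx·S_yy) = -555 / √(510·4168) = -555 / √2125680 = -555 / 1457.9712 = -0.3807

-0.3807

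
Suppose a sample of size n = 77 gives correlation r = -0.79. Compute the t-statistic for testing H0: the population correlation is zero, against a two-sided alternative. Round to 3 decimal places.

1 − r² = 1 − 0.6241 = 0.3759;  √(1−r²) = 0.613107
√(n−2) = √75 = 8.660254
t = r·√(n−2)/√(1−r²) = -0.79 · 8.660254 / 0.613107 = -11.159

-11.159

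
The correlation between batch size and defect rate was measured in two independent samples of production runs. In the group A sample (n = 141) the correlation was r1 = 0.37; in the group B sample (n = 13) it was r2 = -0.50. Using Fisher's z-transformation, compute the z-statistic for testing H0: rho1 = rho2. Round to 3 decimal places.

2.863

Fisher z-transforms: z1 = atanh(0.37) = 0.388423, z2 = atanh(-0.50) = -0.549306; difference d = 0.937729
Var(d) = 1/138 + 1/10 = 0.0072464 + 0.1000000 = 0.1072464
z = d/√Var(d) = 0.937729 / √0.1072464 = 0.937729 / 0.327485 = 2.863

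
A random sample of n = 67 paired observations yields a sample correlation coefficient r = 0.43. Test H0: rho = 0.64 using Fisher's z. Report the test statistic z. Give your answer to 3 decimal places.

Fisher z: atanh(0.43) = 0.459897, atanh(0.64) = 0.758174
z = (z_r − z_0)·√(n−3) = (0.459897 − 0.758174)·√64 = -0.298277 · 8.000000 = -2.386

-2.386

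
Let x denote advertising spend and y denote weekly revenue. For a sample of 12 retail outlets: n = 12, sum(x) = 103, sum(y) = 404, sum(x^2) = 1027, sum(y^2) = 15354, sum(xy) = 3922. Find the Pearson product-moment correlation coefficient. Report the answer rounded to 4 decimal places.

S_xy = nΣxy − ΣxΣy = 12·3922 − 103·404 = 47064 − 41612 = 5452
S_xx = nΣx² − (Σx)² = 12·1027 − 103² = 12324 − 10609 = 1715
S_yy = nΣy² − (Σy)² = 12·15354 − 404² = 184248 − 163216 = 21032
r = S_xy / √(S_xx·S_yy) = 5452 / √(1715·21032) = 5452 / √36069880 = 5452 / 6005.8205 = 0.9078

0.9078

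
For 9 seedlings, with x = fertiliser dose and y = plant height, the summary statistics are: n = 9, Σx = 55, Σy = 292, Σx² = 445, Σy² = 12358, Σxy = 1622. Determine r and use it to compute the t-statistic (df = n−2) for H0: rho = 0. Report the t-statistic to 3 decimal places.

-0.801

S_xy = nΣxy − ΣxΣy = 9·1622 − 55·292 = 14598 − 16060 = -1462
S_xx = nΣx² − (Σx)² = 9·445 − 55² = 4005 − 3025 = 980
S_yy = nΣy² − (Σy)² = 9·12358 − 292² = 111222 − 85264 = 25958
r = S_xy / √(S_xx·S_yy) = -1462 / √(980·25958) = -1462 / √25438840 = -1462 / 5043.6931 = -0.2899
t = r·√(n−2)/√(1−r²) = -0.2899·√7 / √(1−0.084042) = -0.767003 / 0.957057 = -0.801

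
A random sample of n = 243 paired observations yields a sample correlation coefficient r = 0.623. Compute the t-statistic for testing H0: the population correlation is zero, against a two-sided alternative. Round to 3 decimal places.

12.364

t = r·√(n−2) / √(1−r²) with r = 0.623, n = 243
  = 0.623·√241 / √(1 − 0.388129)
  = 0.623·15.524175 / 0.782222
  = 9.671561 / 0.782222 = 12.364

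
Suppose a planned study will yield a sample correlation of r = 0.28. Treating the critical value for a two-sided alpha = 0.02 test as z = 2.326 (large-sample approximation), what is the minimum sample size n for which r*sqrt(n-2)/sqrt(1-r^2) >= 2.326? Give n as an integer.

66

r√(n−2)/√(1−r²) ≥ 2.326  ⇔  n−2 ≥ (2.326)²·(1−r²)/r²
(1−r²)/r² = (1−0.0784)/0.0784 = 11.7551
n ≥ 2 + 5.410276·11.7551 = 2 + 63.5983 = 65.5983
⌈65.5983⌉ = 66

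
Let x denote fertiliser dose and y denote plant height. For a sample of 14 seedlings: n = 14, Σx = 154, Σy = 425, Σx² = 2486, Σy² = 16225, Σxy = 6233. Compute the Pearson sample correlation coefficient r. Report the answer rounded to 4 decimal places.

S_xy = nΣxy − ΣxΣy = 14·6233 − 154·425 = 87262 − 65450 = 21812
S_xx = nΣx² − (Σx)² = 14·2486 − 154² = 34804 − 23716 = 11088
S_yy = nΣy² − (Σy)² = 14·16225 − 425² = 227150 − 180625 = 46525
r = S_xy / √(S_xx·S_yy) = 21812 / √(11088·46525) = 21812 / √515869200 = 21812 / 22712.7541 = 0.9603

0.9603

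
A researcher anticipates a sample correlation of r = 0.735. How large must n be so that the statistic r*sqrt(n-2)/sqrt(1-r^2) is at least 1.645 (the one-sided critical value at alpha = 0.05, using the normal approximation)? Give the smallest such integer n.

r√(n−2)/√(1−r²) ≥ 1.645  ⇔  n−2 ≥ (1.645)²·(1−r²)/r²
(1−r²)/r² = (1−0.540225)/0.540225 = 0.8511
n ≥ 2 + 2.706025·0.8511 = 2 + 2.3031 = 4.3031
⌈4.3031⌉ = 5

5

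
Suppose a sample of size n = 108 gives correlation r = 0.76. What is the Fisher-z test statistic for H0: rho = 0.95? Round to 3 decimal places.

-8.562

Fisher z: atanh(0.76) = 0.996215, atanh(0.95) = 1.831781
z = (z_r − z_0)·√(n−3) = (0.996215 − 1.831781)·√105 = -0.835566 · 10.246951 = -8.562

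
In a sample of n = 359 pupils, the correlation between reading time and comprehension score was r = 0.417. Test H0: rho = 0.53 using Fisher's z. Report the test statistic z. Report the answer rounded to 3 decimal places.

z_r = atanh(0.417) = 0.444055,  z_0 = atanh(0.53) = 0.590145
SE = 1/√(n−3) = 1/√356 = 0.053000
z = (z_r − z_0)/SE = (0.444055 − 0.590145) / 0.053000 = -0.146090 / 0.053000 = -2.756

-2.756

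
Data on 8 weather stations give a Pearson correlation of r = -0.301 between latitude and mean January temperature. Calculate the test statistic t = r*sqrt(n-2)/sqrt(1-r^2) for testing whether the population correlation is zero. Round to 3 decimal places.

-0.773

1 − r² = 1 − 0.090601 = 0.909399;  √(1−r²) = 0.953624
√(n−2) = √6 = 2.449490
t = r·√(n−2)/√(1−r²) = -0.301 · 2.449490 / 0.953624 = -0.773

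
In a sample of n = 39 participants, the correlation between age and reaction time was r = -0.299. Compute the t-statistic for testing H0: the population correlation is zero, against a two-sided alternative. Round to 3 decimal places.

-1.906

t = r·√(n−2) / √(1−r²) with r = -0.299, n = 39
  = -0.299·√37 / √(1 − 0.089401)
  = -0.299·6.082763 / 0.954253
  = -1.818746 / 0.954253 = -1.906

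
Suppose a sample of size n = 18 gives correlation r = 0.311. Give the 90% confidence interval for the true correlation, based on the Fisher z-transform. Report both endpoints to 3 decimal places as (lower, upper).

z_r = atanh(0.311) = 0.321652;  SE = 1/√(n−3) = 1/√15 = 0.258199
z-limits: 0.321652 ± 1.645·0.258199 = 0.321652 ± 0.424737 = [-0.103085, 0.746389]
ρ-limits: (tanh -0.103085, tanh 0.746389) = (-0.103, 0.633)

(-0.103, 0.633)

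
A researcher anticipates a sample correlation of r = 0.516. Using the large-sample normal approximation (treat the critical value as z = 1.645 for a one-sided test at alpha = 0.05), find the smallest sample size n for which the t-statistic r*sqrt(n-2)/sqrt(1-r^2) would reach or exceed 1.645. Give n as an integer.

Need r·√(n−2)/√(1−r²) ≥ 1.645
√(n−2) ≥ 1.645·√(1−0.266256) / 0.516 = 1.645·0.856589 / 0.516 = 2.7308
n−2 ≥ 7.4573  ⇒  n ≥ 9.4573
Smallest integer n = 10

10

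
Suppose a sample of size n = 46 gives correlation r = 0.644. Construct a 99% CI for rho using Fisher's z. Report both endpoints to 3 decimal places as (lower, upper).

(0.356, 0.820)

z_r = atanh(0.644) = 0.764978;  SE = 1/√(n−3) = 1/√43 = 0.152499
z-limits: 0.764978 ± 2.576·0.152499 = 0.764978 ± 0.392837 = [0.372141, 1.157815]
ρ-limits: (tanh 0.372141, tanh 1.157815) = (0.356, 0.820)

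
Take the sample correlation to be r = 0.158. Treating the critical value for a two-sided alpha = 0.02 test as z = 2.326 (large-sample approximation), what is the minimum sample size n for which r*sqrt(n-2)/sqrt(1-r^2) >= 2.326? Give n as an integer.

r√(n−2)/√(1−r²) ≥ 2.326  ⇔  n−2 ≥ (2.326)²·(1−r²)/r²
(1−r²)/r² = (1−0.024964)/0.024964 = 39.0577
n ≥ 2 + 5.410276·39.0577 = 2 + 211.3129 = 213.3129
⌈213.3129⌉ = 214

214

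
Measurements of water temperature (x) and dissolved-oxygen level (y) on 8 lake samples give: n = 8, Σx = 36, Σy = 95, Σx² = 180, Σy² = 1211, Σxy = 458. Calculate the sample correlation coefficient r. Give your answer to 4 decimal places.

0.7897

S_xy = nΣxy − ΣxΣy = 8·458 − 36·95 = 3664 − 3420 = 244
S_xx = nΣx² − (Σx)² = 8·180 − 36² = 1440 − 1296 = 144
S_yy = nΣy² − (Σy)² = 8·1211 − 95² = 9688 − 9025 = 663
r = S_xy / √(S_xx·S_yy) = 244 / √(144·663) = 244 / √95472 = 244 / 308.9854 = 0.7897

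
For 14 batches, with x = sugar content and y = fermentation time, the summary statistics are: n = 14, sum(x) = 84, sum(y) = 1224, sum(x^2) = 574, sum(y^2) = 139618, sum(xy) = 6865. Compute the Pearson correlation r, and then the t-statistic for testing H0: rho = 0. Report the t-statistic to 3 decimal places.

-1.158

S_xy = nΣxy − ΣxΣy = 14·6865 − 84·1224 = 96110 − 102816 = -6706
S_xx = nΣx² − (Σx)² = 14·574 − 84² = 8036 − 7056 = 980
S_yy = nΣy² − (Σy)² = 14·139618 − 1224² = 1954652 − 1498176 = 456476
r = S_xy / √(S_xx·S_yy) = -6706 / √(980·456476) = -6706 / √447346480 = -6706 / 21150.5669 = -0.3171
t = r·√(n−2)/√(1−r²) = -0.3171·√12 / √(1−0.100552) = -1.098467 / 0.948392 = -1.158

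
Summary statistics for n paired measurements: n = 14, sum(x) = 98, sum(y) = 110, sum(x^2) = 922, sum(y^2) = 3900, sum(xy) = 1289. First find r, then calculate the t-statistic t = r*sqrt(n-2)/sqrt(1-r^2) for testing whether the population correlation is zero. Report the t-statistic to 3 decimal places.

2.689

S_xy = nΣxy − ΣxΣy = 14·1289 − 98·110 = 18046 − 10780 = 7266
S_xx = nΣx² − (Σx)² = 14·922 − 98² = 12908 − 9604 = 3304
S_yy = nΣy² − (Σy)² = 14·3900 − 110² = 54600 − 12100 = 42500
r = S_xy / √(S_xx·S_yy) = 7266 / √(3304·42500) = 7266 / √140420000 = 7266 / 11849.8945 = 0.6132
t = r·√(n−2)/√(1−r²) = 0.6132·√12 / √(1−0.376014) = 2.124187 / 0.789928 = 2.689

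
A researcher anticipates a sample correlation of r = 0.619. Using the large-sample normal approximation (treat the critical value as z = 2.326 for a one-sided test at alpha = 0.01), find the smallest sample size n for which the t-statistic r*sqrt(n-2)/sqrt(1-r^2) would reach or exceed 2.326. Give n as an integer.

Need r·√(n−2)/√(1−r²) ≥ 2.326
√(n−2) ≥ 2.326·√(1−0.383161) / 0.619 = 2.326·0.785391 / 0.619 = 2.9512
n−2 ≥ 8.7096  ⇒  n ≥ 10.7096
Smallest integer n = 11

11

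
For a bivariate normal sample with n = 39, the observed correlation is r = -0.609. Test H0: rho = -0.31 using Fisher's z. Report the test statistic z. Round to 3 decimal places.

-2.321

z_r = atanh(-0.609) = -0.707330,  z_0 = atanh(-0.31) = -0.320545
SE = 1/√(n−3) = 1/√36 = 0.166667
z = (z_r − z_0)/SE = (-0.707330 − (-0.320545)) / 0.166667 = -0.386785 / 0.166667 = -2.321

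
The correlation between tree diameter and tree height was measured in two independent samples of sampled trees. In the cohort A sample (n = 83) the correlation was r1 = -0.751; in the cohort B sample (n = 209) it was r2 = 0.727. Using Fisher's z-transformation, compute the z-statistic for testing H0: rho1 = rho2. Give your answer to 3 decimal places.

-14.404

z1 = atanh(-0.751) = -0.975245,  z2 = atanh(0.727) = 0.922335
SE = √(1/(n1−3) + 1/(n2−3)) = √(1/80 + 1/206) = √(0.0125000 + 0.0048544) = √0.0173544 = 0.131736
z = (z1 − z2)/SE = (-0.975245 − 0.922335) / 0.131736 = -1.897580 / 0.131736 = -14.404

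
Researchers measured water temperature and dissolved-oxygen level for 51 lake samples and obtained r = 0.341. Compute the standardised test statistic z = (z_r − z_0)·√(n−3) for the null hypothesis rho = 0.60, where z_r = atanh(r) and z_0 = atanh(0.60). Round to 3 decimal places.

-2.341

z_r = atanh(0.341) = 0.355224,  z_0 = atanh(0.60) = 0.693147
SE = 1/√(n−3) = 1/√48 = 0.144338
z = (z_r − z_0)/SE = (0.355224 − 0.693147) / 0.144338 = -0.337923 / 0.144338 = -2.341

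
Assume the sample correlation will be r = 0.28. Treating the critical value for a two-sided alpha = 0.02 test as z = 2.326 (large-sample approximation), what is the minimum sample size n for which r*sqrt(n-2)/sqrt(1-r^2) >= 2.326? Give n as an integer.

66

r√(n−2)/√(1−r²) ≥ 2.326  ⇔  n−2 ≥ (2.326)²·(1−r²)/r²
(1−r²)/r² = (1−0.0784)/0.0784 = 11.7551
n ≥ 2 + 5.410276·11.7551 = 2 + 63.5983 = 65.5983
⌈65.5983⌉ = 66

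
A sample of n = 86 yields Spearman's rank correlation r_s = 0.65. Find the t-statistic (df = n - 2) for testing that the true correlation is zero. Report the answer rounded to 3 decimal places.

7.839

1 − r_s² = 1 − 0.4225 = 0.5775;  √(1−r_s²) = 0.759934
√(n−2) = √84 = 9.165151
t = r_s·√(n−2)/√(1−r_s²) = 0.65 · 9.165151 / 0.759934 = 7.839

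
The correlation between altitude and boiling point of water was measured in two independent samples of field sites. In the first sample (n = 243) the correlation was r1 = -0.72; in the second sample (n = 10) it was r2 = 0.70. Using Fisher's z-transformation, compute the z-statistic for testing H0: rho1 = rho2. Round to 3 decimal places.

Fisher z-transforms: z1 = atanh(-0.72) = -0.907645, z2 = atanh(0.70) = 0.867301; difference d = -1.774946
Var(d) = 1/240 + 1/7 = 0.0041667 + 0.1428571 = 0.1470238
z = d/√Var(d) = -1.774946 / √0.1470238 = -1.774946 / 0.383437 = -4.629

-4.629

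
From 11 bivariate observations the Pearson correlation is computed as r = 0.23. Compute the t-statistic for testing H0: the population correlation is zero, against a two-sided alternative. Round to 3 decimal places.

0.709

t = r·√(n−2) / √(1−r²) with r = 0.23, n = 11
  = 0.23·√9 / √(1 − 0.0529)
  = 0.23·3.000000 / 0.973191
  = 0.690000 / 0.973191 = 0.709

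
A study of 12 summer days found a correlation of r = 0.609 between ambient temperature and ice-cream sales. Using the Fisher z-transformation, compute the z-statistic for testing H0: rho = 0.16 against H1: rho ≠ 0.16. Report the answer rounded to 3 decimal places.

1.638

z_r = atanh(0.609) = 0.707330,  z_0 = atanh(0.16) = 0.161387
SE = 1/√(n−3) = 1/√9 = 0.333333
z = (z_r − z_0)/SE = (0.707330 − 0.161387) / 0.333333 = 0.545943 / 0.333333 = 1.638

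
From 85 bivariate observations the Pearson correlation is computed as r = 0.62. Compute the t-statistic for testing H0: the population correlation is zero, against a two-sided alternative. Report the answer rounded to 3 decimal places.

7.199

1 − r² = 1 − 0.3844 = 0.6156;  √(1−r²) = 0.784602
√(n−2) = √83 = 9.110434
t = r·√(n−2)/√(1−r²) = 0.62 · 9.110434 / 0.784602 = 7.199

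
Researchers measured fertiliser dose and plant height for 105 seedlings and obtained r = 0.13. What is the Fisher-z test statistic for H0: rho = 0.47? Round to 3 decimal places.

Fisher z: atanh(0.13) = 0.130740, atanh(0.47) = 0.510070
z = (z_r − z_0)·√(n−3) = (0.130740 − 0.510070)·√102 = -0.379330 · 10.099505 = -3.831

-3.831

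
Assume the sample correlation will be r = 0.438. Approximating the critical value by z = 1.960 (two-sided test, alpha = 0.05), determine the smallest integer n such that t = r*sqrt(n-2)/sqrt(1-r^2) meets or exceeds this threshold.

19

Need r·√(n−2)/√(1−r²) ≥ 1.960
√(n−2) ≥ 1.960·√(1−0.191844) / 0.438 = 1.960·0.898975 / 0.438 = 4.0228
n−2 ≥ 16.1829  ⇒  n ≥ 18.1829
Smallest integer n = 19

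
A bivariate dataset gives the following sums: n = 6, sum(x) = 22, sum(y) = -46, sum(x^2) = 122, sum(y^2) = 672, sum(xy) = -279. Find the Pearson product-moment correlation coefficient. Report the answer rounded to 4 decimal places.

-0.9604

Numerator: nΣxy − (Σx)(Σy) = 6·(-279) − (22)(-46) = -662
Denominator: √[(nΣx²−(Σx)²)(nΣy²−(Σy)²)]
  nΣx²−(Σx)² = 6·122 − 484 = 248;  nΣy²−(Σy)² = 6·672 − 2116 = 1916
  √(248·1916) = √475168 = 689.3243
r = -662 / 689.3243 = -0.9604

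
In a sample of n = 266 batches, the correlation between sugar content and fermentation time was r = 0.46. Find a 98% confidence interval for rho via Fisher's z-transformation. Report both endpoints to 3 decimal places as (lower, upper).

(0.340, 0.565)

z_r = atanh(0.46) = 0.497311;  SE = 1/√(n−3) = 1/√263 = 0.061663
z-limits: 0.497311 ± 2.326·0.061663 = 0.497311 ± 0.143428 = [0.353883, 0.640739]
ρ-limits: (tanh 0.353883, tanh 0.640739) = (0.340, 0.565)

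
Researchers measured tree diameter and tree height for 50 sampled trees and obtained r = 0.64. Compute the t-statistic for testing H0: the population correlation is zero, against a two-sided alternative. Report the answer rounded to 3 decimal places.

t = r·√(n−2) / √(1−r²) with r = 0.64, n = 50
  = 0.64·√48 / √(1 − 0.4096)
  = 0.64·6.928203 / 0.768375
  = 4.434050 / 0.768375 = 5.771

5.771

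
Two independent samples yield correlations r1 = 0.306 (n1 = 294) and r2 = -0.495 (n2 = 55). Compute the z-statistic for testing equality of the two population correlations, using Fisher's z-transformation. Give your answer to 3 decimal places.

5.704

Fisher z-transforms: z1 = atanh(0.306) = 0.316126, z2 = atanh(-0.495) = -0.542662; difference d = 0.858788
Var(d) = 1/291 + 1/52 = 0.0034364 + 0.0192308 = 0.0226672
z = d/√Var(d) = 0.858788 / √0.0226672 = 0.858788 / 0.150556 = 5.704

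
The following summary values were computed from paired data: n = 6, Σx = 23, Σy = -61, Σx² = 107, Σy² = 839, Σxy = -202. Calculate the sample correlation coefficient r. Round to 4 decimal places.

Numerator: nΣxy − (Σx)(Σy) = 6·(-202) − (23)(-61) = 191
Denominator: √[(nΣx²−(Σx)²)(nΣy²−(Σy)²)]
  nΣx²−(Σx)² = 6·107 − 529 = 113;  nΣy²−(Σy)² = 6·839 − 3721 = 1313
  √(113·1313) = √148369 = 385.1870
r = 191 / 385.1870 = 0.4959

0.4959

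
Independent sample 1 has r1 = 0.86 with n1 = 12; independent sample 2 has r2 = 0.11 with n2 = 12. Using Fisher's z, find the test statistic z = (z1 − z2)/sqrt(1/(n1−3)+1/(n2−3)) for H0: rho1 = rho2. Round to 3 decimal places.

Fisher z-transforms: z1 = atanh(0.86) = 1.293345, z2 = atanh(0.11) = 0.110447; difference d = 1.182898
Var(d) = 1/9 + 1/9 = 0.1111111 + 0.1111111 = 0.2222222
z = d/√Var(d) = 1.182898 / √0.2222222 = 1.182898 / 0.471404 = 2.509

2.509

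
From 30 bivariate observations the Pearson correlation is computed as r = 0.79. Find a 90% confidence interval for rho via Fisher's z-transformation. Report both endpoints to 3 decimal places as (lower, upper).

z_r = atanh(0.79) = 1.071432;  SE = 1/√(n−3) = 1/√27 = 0.192450
z-limits: 1.071432 ± 1.645·0.192450 = 1.071432 ± 0.316580 = [0.754852, 1.388012]
ρ-limits: (tanh 0.754852, tanh 1.388012) = (0.638, 0.883)

(0.638, 0.883)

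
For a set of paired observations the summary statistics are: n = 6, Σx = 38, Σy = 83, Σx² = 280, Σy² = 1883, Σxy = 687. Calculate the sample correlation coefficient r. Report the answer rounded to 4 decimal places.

0.9490

S_xy = nΣxy − ΣxΣy = 6·687 − 38·83 = 4122 − 3154 = 968
S_xx = nΣx² − (Σx)² = 6·280 − 38² = 1680 − 1444 = 236
S_yy = nΣy² − (Σy)² = 6·1883 − 83² = 11298 − 6889 = 4409
r = S_xy / √(S_xx·S_yy) = 968 / √(236·4409) = 968 / √1040524 = 968 / 1020.0608 = 0.9490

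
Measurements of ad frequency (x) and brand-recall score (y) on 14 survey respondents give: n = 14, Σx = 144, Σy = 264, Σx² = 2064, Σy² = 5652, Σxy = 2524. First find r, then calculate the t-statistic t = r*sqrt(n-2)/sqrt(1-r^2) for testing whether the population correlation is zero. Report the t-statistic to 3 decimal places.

-1.111

S_xy = nΣxy − ΣxΣy = 14·2524 − 144·264 = 35336 − 38016 = -2680
S_xx = nΣx² − (Σx)² = 14·2064 − 144² = 28896 − 20736 = 8160
S_yy = nΣy² − (Σy)² = 14·5652 − 264² = 79128 − 69696 = 9432
r = S_xy / √(S_xx·S_yy) = -2680 / √(8160·9432) = -2680 / √76965120 = -2680 / 8772.9767 = -0.3055
t = r·√(n−2)/√(1−r²) = -0.3055·√12 / √(1−0.093330) = -1.058283 / 0.952192 = -1.111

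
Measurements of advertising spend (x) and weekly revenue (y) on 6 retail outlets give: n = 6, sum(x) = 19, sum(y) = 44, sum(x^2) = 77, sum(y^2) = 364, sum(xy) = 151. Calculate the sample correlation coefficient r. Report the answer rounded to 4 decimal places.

0.4423

Numerator: nΣxy − (Σx)(Σy) = 6·151 − (19)(44) = 70
Denominator: √[(nΣx²−(Σx)²)(nΣy²−(Σy)²)]
  nΣx²−(Σx)² = 6·77 − 361 = 101;  nΣy²−(Σy)² = 6·364 − 1936 = 248
  √(101·248) = √25048 = 158.2656
r = 70 / 158.2656 = 0.4423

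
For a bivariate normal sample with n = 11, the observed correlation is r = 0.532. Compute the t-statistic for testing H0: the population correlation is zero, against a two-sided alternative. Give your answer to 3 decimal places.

1 − r² = 1 − 0.283024 = 0.716976;  √(1−r²) = 0.846744
√(n−2) = √9 = 3.000000
t = r·√(n−2)/√(1−r²) = 0.532 · 3.000000 / 0.846744 = 1.885

1.885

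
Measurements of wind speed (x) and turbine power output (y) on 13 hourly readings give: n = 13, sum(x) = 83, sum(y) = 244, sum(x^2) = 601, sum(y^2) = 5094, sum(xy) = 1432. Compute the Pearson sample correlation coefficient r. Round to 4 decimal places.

-0.6582

S_xy = nΣxy − ΣxΣy = 13·1432 − 83·244 = 18616 − 20252 = -1636
S_xx = nΣx² − (Σx)² = 13·601 − 83² = 7813 − 6889 = 924
S_yy = nΣy² − (Σy)² = 13·5094 − 244² = 66222 − 59536 = 6686
r = S_xy / √(S_xx·S_yy) = -1636 / √(924·6686) = -1636 / √6177864 = -1636 / 2485.5309 = -0.6582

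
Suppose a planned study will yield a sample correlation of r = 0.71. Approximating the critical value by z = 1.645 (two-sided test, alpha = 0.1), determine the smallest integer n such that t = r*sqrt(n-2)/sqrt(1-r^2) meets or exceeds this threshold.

Need r·√(n−2)/√(1−r²) ≥ 1.645
√(n−2) ≥ 1.645·√(1−0.5041) / 0.71 = 1.645·0.704202 / 0.71 = 1.6316
n−2 ≥ 2.6621  ⇒  n ≥ 4.6621
Smallest integer n = 5

5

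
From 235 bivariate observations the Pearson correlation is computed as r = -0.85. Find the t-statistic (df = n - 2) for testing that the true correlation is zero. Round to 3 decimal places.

t = r·√(n−2) / √(1−r²) with r = -0.85, n = 235
  = -0.85·√233 / √(1 − 0.7225)
  = -0.85·15.264338 / 0.526783
  = -12.974687 / 0.526783 = -24.630

-24.630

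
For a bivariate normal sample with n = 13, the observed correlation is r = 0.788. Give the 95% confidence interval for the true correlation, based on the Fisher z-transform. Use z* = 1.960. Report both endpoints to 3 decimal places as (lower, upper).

Fisher z: z_r = atanh(r) = ½·ln((1+0.788)/(1−0.788)) = 1.066133
SE(z) = 1/√(n−3) = 1/√10 = 0.316228
95% ⇒ z* = 1.960; margin = 1.960·0.316228 = 0.619807
CI on z-scale: (0.446326, 1.685940)
Back-transform: tanh(0.446326) = 0.418874, tanh(1.685940) = 0.933628

(0.419, 0.934)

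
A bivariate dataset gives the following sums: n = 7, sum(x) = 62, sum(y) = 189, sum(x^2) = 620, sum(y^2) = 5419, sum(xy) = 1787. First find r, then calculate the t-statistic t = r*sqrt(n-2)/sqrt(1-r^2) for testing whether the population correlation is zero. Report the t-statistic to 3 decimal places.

Numerator: nΣxy − (Σx)(Σy) = 7·1787 − (62)(189) = 791
Denominator: √[(nΣx²−(Σx)²)(nΣy²−(Σy)²)]
  nΣx²−(Σx)² = 7·620 − 3844 = 496;  nΣy²−(Σy)² = 7·5419 − 35721 = 2212
  √(496·2212) = √1097152 = 1047.4502
r = 791 / 1047.4502 = 0.7552
t = r·√(n−2)/√(1−r²) = 0.7552·√5 / √(1−0.570327) = 1.688679 / 0.655494 = 2.576

2.576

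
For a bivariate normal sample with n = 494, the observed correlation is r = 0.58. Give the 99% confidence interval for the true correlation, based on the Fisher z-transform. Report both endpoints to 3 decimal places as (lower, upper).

Fisher z: z_r = atanh(r) = ½·ln((1+0.58)/(1−0.58)) = 0.662463
SE(z) = 1/√(n−3) = 1/√491 = 0.045129
99% ⇒ z* = 2.576; margin = 2.576·0.045129 = 0.116252
CI on z-scale: (0.546211, 0.778715)
Back-transform: tanh(0.546211) = 0.497675, tanh(0.778715) = 0.651969

(0.498, 0.652)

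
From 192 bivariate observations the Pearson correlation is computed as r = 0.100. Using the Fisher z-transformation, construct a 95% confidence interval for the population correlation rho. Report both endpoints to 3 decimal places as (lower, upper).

(-0.042, 0.238)

Fisher z: z_r = atanh(r) = ½·ln((1+0.100)/(1−0.100)) = 0.100335
SE(z) = 1/√(n−3) = 1/√189 = 0.072739
95% ⇒ z* = 1.960; margin = 1.960·0.072739 = 0.142568
CI on z-scale: (-0.042233, 0.242903)
Back-transform: tanh(-0.042233) = -0.042208, tanh(0.242903) = 0.238236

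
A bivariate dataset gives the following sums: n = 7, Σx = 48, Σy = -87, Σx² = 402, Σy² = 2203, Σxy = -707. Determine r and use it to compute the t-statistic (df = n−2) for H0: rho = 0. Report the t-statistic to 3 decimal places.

S_xy = nΣxy − ΣxΣy = 7·(-707) − 48·(-87) = -4949 − (-4176) = -773
S_xx = nΣx² − (Σx)² = 7·402 − 48² = 2814 − 2304 = 510
S_yy = nΣy² − (Σy)² = 7·2203 − (-87)² = 15421 − 7569 = 7852
r = S_xy / √(S_xx·S_yy) = -773 / √(510·7852) = -773 / √4004520 = -773 / 2001.1297 = -0.3863
t = r·√(n−2)/√(1−r²) = -0.3863·√5 / √(1−0.149228) = -0.863793 / 0.922373 = -0.936

-0.936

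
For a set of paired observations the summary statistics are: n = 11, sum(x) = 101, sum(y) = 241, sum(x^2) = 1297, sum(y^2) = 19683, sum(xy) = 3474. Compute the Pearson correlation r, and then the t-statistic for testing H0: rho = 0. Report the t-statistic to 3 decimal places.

Numerator: nΣxy − (Σx)(Σy) = 11·3474 − (101)(241) = 13873
Denominator: √[(nΣx²−(Σx)²)(nΣy²−(Σy)²)]
  nΣx²−(Σx)² = 11·1297 − 10201 = 4066;  nΣy²−(Σy)² = 11·19683 − 58081 = 158432
  √(4066·158432) = √644184512 = 25380.7902
r = 13873 / 25380.7902 = 0.5466
t = r·√(n−2)/√(1−r²) = 0.5466·√9 / √(1−0.298772) = 1.639800 / 0.837394 = 1.958

1.958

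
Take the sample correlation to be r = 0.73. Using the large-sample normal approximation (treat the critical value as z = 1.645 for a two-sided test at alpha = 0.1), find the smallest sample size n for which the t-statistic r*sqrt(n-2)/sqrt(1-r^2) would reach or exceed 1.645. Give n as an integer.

5

Need r·√(n−2)/√(1−r²) ≥ 1.645
√(n−2) ≥ 1.645·√(1−0.5329) / 0.73 = 1.645·0.683447 / 0.73 = 1.5401
n−2 ≥ 2.3719  ⇒  n ≥ 4.3719
Smallest integer n = 5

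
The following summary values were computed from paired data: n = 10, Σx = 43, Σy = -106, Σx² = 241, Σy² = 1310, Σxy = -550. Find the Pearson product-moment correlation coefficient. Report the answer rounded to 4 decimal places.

Numerator: nΣxy − (Σx)(Σy) = 10·(-550) − (43)(-106) = -942
Denominator: √[(nΣx²−(Σx)²)(nΣy²−(Σy)²)]
  nΣx²−(Σx)² = 10·241 − 1849 = 561;  nΣy²−(Σy)² = 10·1310 − 11236 = 1864
  √(561·1864) = √1045704 = 1022.5967
r = -942 / 1022.5967 = -0.9212

-0.9212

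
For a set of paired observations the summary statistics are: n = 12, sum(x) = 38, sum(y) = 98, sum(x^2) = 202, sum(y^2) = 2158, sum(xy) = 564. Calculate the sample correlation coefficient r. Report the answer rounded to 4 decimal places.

0.7618

Numerator: nΣxy − (Σx)(Σy) = 12·564 − (38)(98) = 3044
Denominator: √[(nΣx²−(Σx)²)(nΣy²−(Σy)²)]
  nΣx²−(Σx)² = 12·202 − 1444 = 980;  nΣy²−(Σy)² = 12·2158 − 9604 = 16292
  √(980·16292) = √15966160 = 3995.7678
r = 3044 / 3995.7678 = 0.7618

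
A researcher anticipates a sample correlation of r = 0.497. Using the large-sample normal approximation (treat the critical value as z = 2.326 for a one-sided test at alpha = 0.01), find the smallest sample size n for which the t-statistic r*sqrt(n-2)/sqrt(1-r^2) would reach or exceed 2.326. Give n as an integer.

Need r·√(n−2)/√(1−r²) ≥ 2.326
√(n−2) ≥ 2.326·√(1−0.247009) / 0.497 = 2.326·0.867751 / 0.497 = 4.0611
n−2 ≥ 16.4925  ⇒  n ≥ 18.4925
Smallest integer n = 19

19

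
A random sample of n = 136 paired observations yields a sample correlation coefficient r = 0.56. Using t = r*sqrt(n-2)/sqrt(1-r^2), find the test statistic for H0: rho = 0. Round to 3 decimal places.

7.824

1 − r² = 1 − 0.3136 = 0.6864;  √(1−r²) = 0.828493
√(n−2) = √134 = 11.575837
t = r·√(n−2)/√(1−r²) = 0.56 · 11.575837 / 0.828493 = 7.824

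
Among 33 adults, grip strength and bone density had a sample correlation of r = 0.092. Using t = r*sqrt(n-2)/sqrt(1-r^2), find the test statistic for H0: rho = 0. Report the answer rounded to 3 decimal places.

0.514

1 − r² = 1 − 0.008464 = 0.991536;  √(1−r²) = 0.995759
√(n−2) = √31 = 5.567764
t = r·√(n−2)/√(1−r²) = 0.092 · 5.567764 / 0.995759 = 0.514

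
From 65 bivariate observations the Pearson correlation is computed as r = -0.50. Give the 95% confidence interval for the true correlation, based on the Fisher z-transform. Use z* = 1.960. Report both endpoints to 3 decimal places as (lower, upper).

Fisher z: z_r = atanh(r) = ½·ln((1+(-0.50))/(1−(-0.50))) = -0.549306
SE(z) = 1/√(n−3) = 1/√62 = 0.127000
95% ⇒ z* = 1.960; margin = 1.960·0.127000 = 0.248920
CI on z-scale: (-0.798226, -0.300386)
Back-transform: tanh(-0.798226) = -0.663044, tanh(-0.300386) = -0.291666

(-0.663, -0.292)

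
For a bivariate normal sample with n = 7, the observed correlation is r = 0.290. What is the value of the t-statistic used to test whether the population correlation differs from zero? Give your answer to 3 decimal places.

1 − r² = 1 − 0.084100 = 0.915900;  √(1−r²) = 0.957027
√(n−2) = √5 = 2.236068
t = r·√(n−2)/√(1−r²) = 0.290 · 2.236068 / 0.957027 = 0.678

0.678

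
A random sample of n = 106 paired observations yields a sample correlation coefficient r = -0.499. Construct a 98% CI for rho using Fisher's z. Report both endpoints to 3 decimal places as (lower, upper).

(-0.651, -0.308)

Fisher z: z_r = atanh(r) = ½·ln((1+(-0.499))/(1−(-0.499))) = -0.547974
SE(z) = 1/√(n−3) = 1/√103 = 0.098533
98% ⇒ z* = 2.326; margin = 2.326·0.098533 = 0.229188
CI on z-scale: (-0.777162, -0.318786)
Back-transform: tanh(-0.777162) = -0.651075, tanh(-0.318786) = -0.308409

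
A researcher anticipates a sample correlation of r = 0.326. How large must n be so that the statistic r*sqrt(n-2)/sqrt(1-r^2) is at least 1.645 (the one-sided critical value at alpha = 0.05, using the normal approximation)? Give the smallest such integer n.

Need r·√(n−2)/√(1−r²) ≥ 1.645
√(n−2) ≥ 1.645·√(1−0.106276) / 0.326 = 1.645·0.945370 / 0.326 = 4.7703
n−2 ≥ 22.7558  ⇒  n ≥ 24.7558
Smallest integer n = 25

25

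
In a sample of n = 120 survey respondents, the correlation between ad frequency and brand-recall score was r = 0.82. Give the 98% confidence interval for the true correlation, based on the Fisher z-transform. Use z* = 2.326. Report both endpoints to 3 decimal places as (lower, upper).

z_r = atanh(0.82) = 1.156817;  SE = 1/√(n−3) = 1/√117 = 0.092450
z-limits: 1.156817 ± 2.326·0.092450 = 1.156817 ± 0.215039 = [0.941778, 1.371856]
ρ-limits: (tanh 0.941778, tanh 1.371856) = (0.736, 0.879)

(0.736, 0.879)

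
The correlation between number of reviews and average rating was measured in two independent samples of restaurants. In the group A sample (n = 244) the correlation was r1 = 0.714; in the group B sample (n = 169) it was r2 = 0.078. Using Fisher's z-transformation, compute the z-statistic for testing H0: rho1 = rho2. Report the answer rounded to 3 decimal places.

8.101

z1 = atanh(0.714) = 0.895297,  z2 = atanh(0.078) = 0.078159
SE = √(1/(n1−3) + 1/(n2−3)) = √(1/241 + 1/166) = √(0.0041494 + 0.0060241) = √0.0101735 = 0.100864
z = (z1 − z2)/SE = (0.895297 − 0.078159) / 0.100864 = 0.817138 / 0.100864 = 8.101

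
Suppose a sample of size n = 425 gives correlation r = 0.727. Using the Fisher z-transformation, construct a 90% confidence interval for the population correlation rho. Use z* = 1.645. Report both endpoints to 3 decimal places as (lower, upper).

(0.687, 0.763)

Fisher z: z_r = atanh(r) = ½·ln((1+0.727)/(1−0.727)) = 0.922335
SE(z) = 1/√(n−3) = 1/√422 = 0.048679
90% ⇒ z* = 1.645; margin = 1.645·0.048679 = 0.080077
CI on z-scale: (0.842258, 1.002412)
Back-transform: tanh(0.842258) = 0.687003, tanh(1.002412) = 0.762605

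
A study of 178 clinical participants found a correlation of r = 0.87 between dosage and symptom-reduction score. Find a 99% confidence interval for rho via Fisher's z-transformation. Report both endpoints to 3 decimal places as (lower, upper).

(0.814, 0.910)

z_r = atanh(0.87) = 1.333080;  SE = 1/√(n−3) = 1/√175 = 0.075593
z-limits: 1.333080 ± 2.576·0.075593 = 1.333080 ± 0.194728 = [1.138352, 1.527808]
ρ-limits: (tanh 1.138352, tanh 1.527808) = (0.814, 0.910)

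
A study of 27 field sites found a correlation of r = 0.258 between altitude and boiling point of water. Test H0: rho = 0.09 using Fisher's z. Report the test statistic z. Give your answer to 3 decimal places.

0.851

z_r = atanh(0.258) = 0.263965,  z_0 = atanh(0.09) = 0.090244
SE = 1/√(n−3) = 1/√24 = 0.204124
z = (z_r − z_0)/SE = (0.263965 − 0.090244) / 0.204124 = 0.173721 / 0.204124 = 0.851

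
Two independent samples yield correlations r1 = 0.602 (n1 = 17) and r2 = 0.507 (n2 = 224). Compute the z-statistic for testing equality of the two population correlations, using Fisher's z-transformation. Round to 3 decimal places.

Fisher z-transforms: z1 = atanh(0.602) = 0.696278, z2 = atanh(0.507) = 0.558684; difference d = 0.137594
Var(d) = 1/14 + 1/221 = 0.0714286 + 0.0045249 = 0.0759535
z = d/√Var(d) = 0.137594 / √0.0759535 = 0.137594 / 0.275597 = 0.499

0.499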